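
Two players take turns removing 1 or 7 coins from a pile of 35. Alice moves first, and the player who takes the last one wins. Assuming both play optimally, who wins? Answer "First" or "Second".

First

Mark each pile size as W (mover wins) or L (mover loses):
i:   0  1  2  3  4  5  6  7  8  9 10 11 12 13 14 15 16 17 18 19 20 21 22 23 24 25 26 27 28 29 30 31 32 33 34 35
     L  W  L  W  L  W  L  W  L  W  L  W  L  W  L  W  L  W  L  W  L  W  L  W  L  W  L  W  L  W  L  W  L  W  L  W
Position 35 is W, so the first player wins.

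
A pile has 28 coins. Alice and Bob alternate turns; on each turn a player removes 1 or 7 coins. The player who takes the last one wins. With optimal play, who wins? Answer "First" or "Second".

Second

W/L table (W = player to move can force a win):
i:   0  1  2  3  4  5  6  7  8  9 10 11 12 13 14 15 16 17 18 19 20 21 22 23 24 25 26 27 28
     L  W  L  W  L  W  L  W  L  W  L  W  L  W  L  W  L  W  L  W  L  W  L  W  L  W  L  W  L
Position 28 is L, so the second player wins.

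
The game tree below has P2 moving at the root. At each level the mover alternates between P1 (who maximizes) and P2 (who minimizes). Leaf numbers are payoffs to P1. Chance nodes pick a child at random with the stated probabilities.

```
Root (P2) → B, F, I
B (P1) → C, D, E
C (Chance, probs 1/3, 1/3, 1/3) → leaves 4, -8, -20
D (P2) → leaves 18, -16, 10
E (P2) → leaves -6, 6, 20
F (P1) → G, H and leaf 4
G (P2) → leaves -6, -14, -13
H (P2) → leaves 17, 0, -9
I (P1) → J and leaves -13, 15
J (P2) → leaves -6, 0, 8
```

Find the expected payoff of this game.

C (Chance): 1/3·4 + 1/3·-8 + 1/3·-20 = -8
D (P2): min(18, -16, 10) = -16
E (P2): min(-6, 6, 20) = -6
B (P1): max(-8, -16, -6) = -6
G (P2): min(-6, -14, -13) = -14
H (P2): min(17, 0, -9) = -9
F (P1): max(-14, -9, 4) = 4
J (P2): min(-6, 0, 8) = -6
I (P1): max(-6, -13, 15) = 15
Root (P2): min(-6, 4, 15) = -6

-6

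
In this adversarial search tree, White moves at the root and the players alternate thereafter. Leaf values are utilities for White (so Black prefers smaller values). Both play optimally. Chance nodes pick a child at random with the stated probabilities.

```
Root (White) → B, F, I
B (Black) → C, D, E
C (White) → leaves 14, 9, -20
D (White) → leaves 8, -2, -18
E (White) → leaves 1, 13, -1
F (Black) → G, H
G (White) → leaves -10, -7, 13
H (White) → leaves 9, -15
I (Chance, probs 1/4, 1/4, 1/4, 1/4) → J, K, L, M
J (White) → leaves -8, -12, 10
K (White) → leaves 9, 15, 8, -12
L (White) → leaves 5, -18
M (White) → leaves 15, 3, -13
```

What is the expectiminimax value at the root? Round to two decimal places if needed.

C (White): max(14, 9, -20) = 14
D (White): max(8, -2, -18) = 8
E (White): max(1, 13, -1) = 13
B (Black): min(14, 8, 13) = 8
G (White): max(-10, -7, 13) = 13
H (White): max(9, -15) = 9
F (Black): min(13, 9) = 9
J (White): max(-8, -12, 10) = 10
K (White): max(9, 15, 8, -12) = 15
L (White): max(5, -18) = 5
M (White): max(15, 3, -13) = 15
I (Chance): 1/4·10 + 1/4·15 + 1/4·5 + 1/4·15 = 11.25
Root (White): max(8, 9, 11.25) = 11.25

11.25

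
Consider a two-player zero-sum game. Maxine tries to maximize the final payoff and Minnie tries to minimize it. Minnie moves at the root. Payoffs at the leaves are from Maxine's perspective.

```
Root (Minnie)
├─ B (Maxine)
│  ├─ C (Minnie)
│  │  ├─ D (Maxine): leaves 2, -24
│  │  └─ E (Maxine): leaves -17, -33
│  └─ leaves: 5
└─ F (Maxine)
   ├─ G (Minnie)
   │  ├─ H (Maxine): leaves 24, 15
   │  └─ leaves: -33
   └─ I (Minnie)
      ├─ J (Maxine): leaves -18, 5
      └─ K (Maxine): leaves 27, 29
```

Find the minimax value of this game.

5

D (Maxine): max(2, -24) = 2
E (Maxine): max(-17, -33) = -17
C (Minnie): min(2, -17) = -17
B (Maxine): max(-17, 5) = 5
H (Maxine): max(24, 15) = 24
G (Minnie): min(24, -33) = -33
J (Maxine): max(-18, 5) = 5
K (Maxine): max(27, 29) = 29
I (Minnie): min(5, 29) = 5
F (Maxine): max(-33, 5) = 5
Root (Minnie): min(5, 5) = 5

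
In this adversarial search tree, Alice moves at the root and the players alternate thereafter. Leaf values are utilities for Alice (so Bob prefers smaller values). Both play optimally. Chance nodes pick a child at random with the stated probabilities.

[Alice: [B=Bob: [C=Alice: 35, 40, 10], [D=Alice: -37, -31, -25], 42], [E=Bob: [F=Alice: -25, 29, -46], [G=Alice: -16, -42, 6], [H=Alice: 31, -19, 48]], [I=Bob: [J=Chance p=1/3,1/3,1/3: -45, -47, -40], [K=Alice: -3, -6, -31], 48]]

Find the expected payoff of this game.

C (Alice): max(35, 40, 10) = 40
D (Alice): max(-37, -31, -25) = -25
B (Bob): min(40, -25, 42) = -25
F (Alice): max(-25, 29, -46) = 29
G (Alice): max(-16, -42, 6) = 6
H (Alice): max(31, -19, 48) = 48
E (Bob): min(29, 6, 48) = 6
J (Chance): 1/3·-45 + 1/3·-47 + 1/3·-40 = -44
K (Alice): max(-3, -6, -31) = -3
I (Bob): min(-44, -3, 48) = -44
Root (Alice): max(-25, 6, -44) = 6

6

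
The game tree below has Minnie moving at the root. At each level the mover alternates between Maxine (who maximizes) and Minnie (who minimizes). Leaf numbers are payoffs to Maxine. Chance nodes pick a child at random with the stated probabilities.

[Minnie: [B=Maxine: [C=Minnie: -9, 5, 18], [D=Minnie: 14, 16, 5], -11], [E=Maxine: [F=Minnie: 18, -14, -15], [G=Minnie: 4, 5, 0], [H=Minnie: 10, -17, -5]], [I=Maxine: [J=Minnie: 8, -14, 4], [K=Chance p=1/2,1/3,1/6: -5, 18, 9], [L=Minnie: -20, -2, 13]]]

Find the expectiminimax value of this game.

C (Minnie): min(-9, 5, 18) = -9
D (Minnie): min(14, 16, 5) = 5
B (Maxine): max(-9, 5, -11) = 5
F (Minnie): min(18, -14, -15) = -15
G (Minnie): min(4, 5, 0) = 0
H (Minnie): min(10, -17, -5) = -17
E (Maxine): max(-15, 0, -17) = 0
J (Minnie): min(8, -14, 4) = -14
K (Chance): 1/2·-5 + 1/3·18 + 1/6·9 = 5
L (Minnie): min(-20, -2, 13) = -20
I (Maxine): max(-14, 5, -20) = 5
Root (Minnie): min(5, 0, 5) = 0

0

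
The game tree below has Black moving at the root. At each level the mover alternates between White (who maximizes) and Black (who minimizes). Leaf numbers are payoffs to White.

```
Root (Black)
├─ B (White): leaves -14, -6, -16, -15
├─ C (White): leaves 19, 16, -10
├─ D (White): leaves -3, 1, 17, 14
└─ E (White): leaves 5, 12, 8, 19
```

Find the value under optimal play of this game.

-6

B (White): max(-14, -6, -16, -15) = -6
C (White): max(19, 16, -10) = 19
D (White): max(-3, 1, 17, 14) = 17
E (White): max(5, 12, 8, 19) = 19
Root (Black): min(-6, 19, 17, 19) = -6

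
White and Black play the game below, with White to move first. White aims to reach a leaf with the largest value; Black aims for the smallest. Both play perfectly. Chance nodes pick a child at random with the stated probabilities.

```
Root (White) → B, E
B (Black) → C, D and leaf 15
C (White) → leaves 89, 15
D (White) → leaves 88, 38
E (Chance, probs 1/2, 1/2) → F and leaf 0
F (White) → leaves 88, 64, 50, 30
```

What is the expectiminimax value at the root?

C (White): max(89, 15) = 89
D (White): max(88, 38) = 88
B (Black): min(89, 88, 15) = 15
F (White): max(88, 64, 50, 30) = 88
E (Chance): 1/2·88 + 1/2·0 = 44
Root (White): max(15, 44) = 44

44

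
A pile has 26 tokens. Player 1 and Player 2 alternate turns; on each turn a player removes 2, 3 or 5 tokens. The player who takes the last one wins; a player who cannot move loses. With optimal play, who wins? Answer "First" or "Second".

First

Compute winning (W) and losing (L) positions by backward induction:
i:   0  1  2  3  4  5  6  7  8  9 10 11 12 13 14 15 16 17 18 19 20 21 22 23 24 25 26
     L  L  W  W  W  W  W  L  L  W  W  W  W  W  L  L  W  W  W  W  W  L  L  W  W  W  W
Position 26 is W, so the first player wins.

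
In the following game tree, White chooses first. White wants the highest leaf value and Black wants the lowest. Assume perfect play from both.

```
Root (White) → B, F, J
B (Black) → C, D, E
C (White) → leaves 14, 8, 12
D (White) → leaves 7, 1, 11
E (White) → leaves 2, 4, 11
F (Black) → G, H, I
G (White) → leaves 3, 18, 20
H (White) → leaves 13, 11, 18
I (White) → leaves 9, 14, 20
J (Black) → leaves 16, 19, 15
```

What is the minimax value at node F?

18

G: max(3, 18, 20) = 20
H: max(13, 11, 18) = 18
I: max(9, 14, 20) = 20
F: min(20, 18, 20) = 18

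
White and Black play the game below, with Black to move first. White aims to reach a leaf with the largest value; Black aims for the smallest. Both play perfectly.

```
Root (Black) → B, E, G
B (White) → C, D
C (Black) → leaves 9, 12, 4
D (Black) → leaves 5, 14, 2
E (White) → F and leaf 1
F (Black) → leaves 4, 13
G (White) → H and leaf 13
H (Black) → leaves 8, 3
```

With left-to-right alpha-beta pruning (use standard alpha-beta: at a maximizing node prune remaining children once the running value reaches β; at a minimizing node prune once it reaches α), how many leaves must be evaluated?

11

C [α=-∞,β=+∞]: v=4
D [α=4,β=+∞]: v=2
B [α=-∞,β=+∞]: v=4
F [α=-∞,β=4]: v=4
E [α=-∞,β=4]: v=4 after child 1 ≥ β → β-cutoff, skip 1
H [α=-∞,β=4]: v=3
G [α=-∞,β=4]: v=13
Root [α=-∞,β=+∞]: v=4
Leaves evaluated: 11 of 12.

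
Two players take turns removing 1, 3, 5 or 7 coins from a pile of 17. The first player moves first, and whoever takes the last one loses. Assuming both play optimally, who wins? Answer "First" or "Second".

W/L table (W = player to move can force a win):
i:   0  1  2  3  4  5  6  7  8  9 10 11 12 13 14 15 16 17
     W  L  W  L  W  L  W  L  W  L  W  L  W  L  W  L  W  L
Position 17 is L, so the second player wins.

Second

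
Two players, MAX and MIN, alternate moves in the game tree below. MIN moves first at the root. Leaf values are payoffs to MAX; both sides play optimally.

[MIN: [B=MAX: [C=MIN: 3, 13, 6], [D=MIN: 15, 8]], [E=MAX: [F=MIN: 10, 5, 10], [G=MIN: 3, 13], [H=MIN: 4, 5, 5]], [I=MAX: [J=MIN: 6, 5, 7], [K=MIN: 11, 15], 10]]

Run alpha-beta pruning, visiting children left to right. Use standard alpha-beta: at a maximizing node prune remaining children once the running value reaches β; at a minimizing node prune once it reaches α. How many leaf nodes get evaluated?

C [α=-∞,β=+∞]: v=3
D [α=3,β=+∞]: v=8
B [α=-∞,β=+∞]: v=8
F [α=-∞,β=8]: v=5
G [α=5,β=8]: v=3 after child 1 ≤ α → α-cutoff, skip 1
H [α=5,β=8]: v=4 after child 1 ≤ α → α-cutoff, skip 2
E [α=-∞,β=8]: v=5
J [α=-∞,β=5]: v=5
I [α=-∞,β=5]: v=5 after child 1 ≥ β → β-cutoff, skip 2
Root [α=-∞,β=+∞]: v=5
Leaves evaluated: 13 of 19.

13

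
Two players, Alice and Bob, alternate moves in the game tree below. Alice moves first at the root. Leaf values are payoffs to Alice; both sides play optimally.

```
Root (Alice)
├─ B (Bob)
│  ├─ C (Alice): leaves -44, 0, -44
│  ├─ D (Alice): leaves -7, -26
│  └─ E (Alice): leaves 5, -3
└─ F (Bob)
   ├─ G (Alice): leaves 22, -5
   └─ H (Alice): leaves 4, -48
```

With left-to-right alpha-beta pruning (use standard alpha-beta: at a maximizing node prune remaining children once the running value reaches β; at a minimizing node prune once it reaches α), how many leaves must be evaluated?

10

C [α=-∞,β=+∞]: v=0
D [α=-∞,β=0]: v=-7
E [α=-∞,β=-7]: v=5 after child 1 ≥ β → β-cutoff, skip 1
B [α=-∞,β=+∞]: v=-7
G [α=-7,β=+∞]: v=22
H [α=-7,β=22]: v=4
F [α=-7,β=+∞]: v=4
Root [α=-∞,β=+∞]: v=4
Leaves evaluated: 10 of 11.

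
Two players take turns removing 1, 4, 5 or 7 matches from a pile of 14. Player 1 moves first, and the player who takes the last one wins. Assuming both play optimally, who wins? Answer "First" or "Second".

i:   0  1  2  3  4  5  6  7  8  9 10 11 12 13 14
     L  W  L  W  W  W  W  W  L  W  L  W  W  W  W
Position 14 is W, so the first player wins.

First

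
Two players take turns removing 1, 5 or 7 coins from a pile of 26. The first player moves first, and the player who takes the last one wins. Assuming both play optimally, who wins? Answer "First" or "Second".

Second

i:   0  1  2  3  4  5  6  7  8  9 10 11 12 13 14 15 16 17 18 19 20 21 22 23 24 25 26
     L  W  L  W  L  W  L  W  L  W  L  W  L  W  L  W  L  W  L  W  L  W  L  W  L  W  L
Position 26 is L, so the second player wins.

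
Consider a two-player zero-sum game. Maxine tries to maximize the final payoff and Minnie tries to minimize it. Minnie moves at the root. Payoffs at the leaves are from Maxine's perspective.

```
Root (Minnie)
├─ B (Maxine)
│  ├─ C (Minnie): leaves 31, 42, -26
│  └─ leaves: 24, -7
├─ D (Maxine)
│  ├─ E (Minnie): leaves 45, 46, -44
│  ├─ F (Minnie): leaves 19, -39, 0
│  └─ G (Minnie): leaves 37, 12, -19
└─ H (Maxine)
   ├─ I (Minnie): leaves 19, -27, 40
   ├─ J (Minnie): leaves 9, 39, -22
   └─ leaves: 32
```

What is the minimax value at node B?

24

C: min(31, 42, -26) = -26
B: max(-26, 24, -7) = 24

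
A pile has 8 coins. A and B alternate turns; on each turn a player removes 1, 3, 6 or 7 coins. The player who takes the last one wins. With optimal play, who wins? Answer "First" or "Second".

First

W/L table (W = player to move can force a win):
i:   0  1  2  3  4  5  6  7  8
     L  W  L  W  L  W  W  W  W
Position 8 is W, so the first player wins.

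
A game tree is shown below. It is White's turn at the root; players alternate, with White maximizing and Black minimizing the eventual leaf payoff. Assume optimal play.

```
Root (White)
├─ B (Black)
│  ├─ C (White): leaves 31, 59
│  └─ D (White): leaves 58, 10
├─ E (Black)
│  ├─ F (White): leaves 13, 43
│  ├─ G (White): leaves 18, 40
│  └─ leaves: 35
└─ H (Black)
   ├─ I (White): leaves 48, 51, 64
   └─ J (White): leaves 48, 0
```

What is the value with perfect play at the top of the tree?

58

C (White): max(31, 59) = 59
D (White): max(58, 10) = 58
B (Black): min(59, 58) = 58
F (White): max(13, 43) = 43
G (White): max(18, 40) = 40
E (Black): min(43, 40, 35) = 35
I (White): max(48, 51, 64) = 64
J (White): max(48, 0) = 48
H (Black): min(64, 48) = 48
Root (White): max(58, 35, 48) = 58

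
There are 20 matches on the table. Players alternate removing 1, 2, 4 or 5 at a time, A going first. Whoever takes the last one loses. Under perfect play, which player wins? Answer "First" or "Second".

First

i:   0  1  2  3  4  5  6  7  8  9 10 11 12 13 14 15 16 17 18 19 20
     W  L  W  W  L  W  W  L  W  W  L  W  W  L  W  W  L  W  W  L  W
Position 20 is W, so the first player wins.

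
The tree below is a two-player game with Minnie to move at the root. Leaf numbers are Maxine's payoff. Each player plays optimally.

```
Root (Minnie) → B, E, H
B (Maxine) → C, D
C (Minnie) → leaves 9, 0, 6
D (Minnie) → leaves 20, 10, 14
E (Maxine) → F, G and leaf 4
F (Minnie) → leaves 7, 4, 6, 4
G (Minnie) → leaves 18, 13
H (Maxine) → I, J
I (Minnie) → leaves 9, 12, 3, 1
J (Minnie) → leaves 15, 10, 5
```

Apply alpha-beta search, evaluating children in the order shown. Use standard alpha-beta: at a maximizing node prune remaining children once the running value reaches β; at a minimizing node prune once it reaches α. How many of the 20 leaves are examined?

19

C [α=-∞,β=+∞]: v=0
D [α=0,β=+∞]: v=10
B [α=-∞,β=+∞]: v=10
F [α=-∞,β=10]: v=4
G [α=4,β=10]: v=13
E [α=-∞,β=10]: v=13 after child 2 ≥ β → β-cutoff, skip 1
I [α=-∞,β=10]: v=1
J [α=1,β=10]: v=5
H [α=-∞,β=10]: v=5
Root [α=-∞,β=+∞]: v=5
Leaves evaluated: 19 of 20.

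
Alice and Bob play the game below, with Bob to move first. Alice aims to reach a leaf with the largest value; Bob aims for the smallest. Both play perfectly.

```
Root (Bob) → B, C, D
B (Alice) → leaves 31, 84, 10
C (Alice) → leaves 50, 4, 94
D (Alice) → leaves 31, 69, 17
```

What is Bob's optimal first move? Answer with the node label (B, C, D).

D

B (Alice): max(31, 84, 10) = 84
C (Alice): max(50, 4, 94) = 94
D (Alice): max(31, 69, 17) = 69
Root (Bob): min(84, 94, 69) = 69
Bob picks the child with the lowest value: D (value 69).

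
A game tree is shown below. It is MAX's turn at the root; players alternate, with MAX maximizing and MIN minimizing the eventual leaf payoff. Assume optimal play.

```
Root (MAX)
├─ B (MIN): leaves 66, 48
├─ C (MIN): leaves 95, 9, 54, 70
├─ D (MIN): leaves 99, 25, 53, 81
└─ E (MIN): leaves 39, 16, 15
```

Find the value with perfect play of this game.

48

B (MIN): min(66, 48) = 48
C (MIN): min(95, 9, 54, 70) = 9
D (MIN): min(99, 25, 53, 81) = 25
E (MIN): min(39, 16, 15) = 15
Root (MAX): max(48, 9, 25, 15) = 48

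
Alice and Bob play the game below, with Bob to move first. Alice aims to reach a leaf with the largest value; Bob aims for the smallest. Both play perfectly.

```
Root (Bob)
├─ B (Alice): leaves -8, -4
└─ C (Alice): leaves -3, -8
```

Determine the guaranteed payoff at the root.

-4

B (Alice): max(-8, -4) = -4
C (Alice): max(-3, -8) = -3
Root (Bob): min(-4, -3) = -4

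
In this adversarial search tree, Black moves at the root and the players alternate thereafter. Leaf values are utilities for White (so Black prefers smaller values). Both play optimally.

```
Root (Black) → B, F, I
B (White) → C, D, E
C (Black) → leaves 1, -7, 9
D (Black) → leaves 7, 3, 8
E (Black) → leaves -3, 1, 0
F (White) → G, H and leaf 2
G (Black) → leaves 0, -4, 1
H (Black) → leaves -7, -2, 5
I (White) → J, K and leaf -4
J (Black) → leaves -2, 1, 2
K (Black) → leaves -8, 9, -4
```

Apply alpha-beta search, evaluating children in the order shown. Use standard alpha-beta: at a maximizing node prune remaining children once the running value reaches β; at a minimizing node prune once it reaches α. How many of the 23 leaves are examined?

C [α=-∞,β=+∞]: v=-7
D [α=-7,β=+∞]: v=3
E [α=3,β=+∞]: v=-3 after child 1 ≤ α → α-cutoff, skip 2
B [α=-∞,β=+∞]: v=3
G [α=-∞,β=3]: v=-4
H [α=-4,β=3]: v=-7 after child 1 ≤ α → α-cutoff, skip 2
F [α=-∞,β=3]: v=2
J [α=-∞,β=2]: v=-2
K [α=-2,β=2]: v=-8 after child 1 ≤ α → α-cutoff, skip 2
I [α=-∞,β=2]: v=-2
Root [α=-∞,β=+∞]: v=-2
Leaves evaluated: 17 of 23.

17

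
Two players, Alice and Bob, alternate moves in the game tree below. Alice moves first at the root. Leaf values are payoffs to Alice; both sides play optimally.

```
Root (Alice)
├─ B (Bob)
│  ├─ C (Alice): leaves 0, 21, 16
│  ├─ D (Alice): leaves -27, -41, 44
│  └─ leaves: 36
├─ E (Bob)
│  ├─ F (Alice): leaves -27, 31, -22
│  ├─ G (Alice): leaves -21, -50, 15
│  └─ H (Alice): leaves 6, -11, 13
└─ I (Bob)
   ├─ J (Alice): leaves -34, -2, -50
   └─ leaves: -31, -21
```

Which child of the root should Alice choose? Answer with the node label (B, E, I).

B

C (Alice): max(0, 21, 16) = 21
D (Alice): max(-27, -41, 44) = 44
B (Bob): min(21, 44, 36) = 21
F (Alice): max(-27, 31, -22) = 31
G (Alice): max(-21, -50, 15) = 15
H (Alice): max(6, -11, 13) = 13
E (Bob): min(31, 15, 13) = 13
J (Alice): max(-34, -2, -50) = -2
I (Bob): min(-2, -31, -21) = -31
Root (Alice): max(21, 13, -31) = 21
Alice picks the child with the highest value: B (value 21).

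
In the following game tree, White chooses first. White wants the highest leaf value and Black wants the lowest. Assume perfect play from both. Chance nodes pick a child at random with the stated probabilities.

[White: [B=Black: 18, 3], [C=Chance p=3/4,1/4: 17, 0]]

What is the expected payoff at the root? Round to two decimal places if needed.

B (Black): min(18, 3) = 3
C (Chance): 3/4·17 + 1/4·0 = 12.75
Root (White): max(3, 12.75) = 12.75

12.75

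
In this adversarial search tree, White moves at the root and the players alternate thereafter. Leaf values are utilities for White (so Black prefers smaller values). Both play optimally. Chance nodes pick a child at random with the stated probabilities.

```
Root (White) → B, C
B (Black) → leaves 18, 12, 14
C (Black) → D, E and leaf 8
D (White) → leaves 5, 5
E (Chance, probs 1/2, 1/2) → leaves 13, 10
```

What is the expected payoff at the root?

12

B (Black): min(18, 12, 14) = 12
D (White): max(5, 5) = 5
E (Chance): 1/2·13 + 1/2·10 = 11.5
C (Black): min(5, 11.5, 8) = 5
Root (White): max(12, 5) = 12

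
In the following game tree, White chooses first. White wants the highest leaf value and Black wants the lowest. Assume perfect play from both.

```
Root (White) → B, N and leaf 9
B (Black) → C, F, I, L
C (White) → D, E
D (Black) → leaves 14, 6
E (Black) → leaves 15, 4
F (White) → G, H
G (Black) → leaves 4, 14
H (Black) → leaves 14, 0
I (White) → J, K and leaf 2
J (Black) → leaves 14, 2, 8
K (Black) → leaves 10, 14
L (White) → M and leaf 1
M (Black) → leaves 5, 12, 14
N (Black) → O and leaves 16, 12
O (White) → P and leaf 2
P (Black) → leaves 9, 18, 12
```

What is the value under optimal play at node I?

10

J: min(14, 2, 8) = 2
K: min(10, 14) = 10
I: max(2, 10, 2) = 10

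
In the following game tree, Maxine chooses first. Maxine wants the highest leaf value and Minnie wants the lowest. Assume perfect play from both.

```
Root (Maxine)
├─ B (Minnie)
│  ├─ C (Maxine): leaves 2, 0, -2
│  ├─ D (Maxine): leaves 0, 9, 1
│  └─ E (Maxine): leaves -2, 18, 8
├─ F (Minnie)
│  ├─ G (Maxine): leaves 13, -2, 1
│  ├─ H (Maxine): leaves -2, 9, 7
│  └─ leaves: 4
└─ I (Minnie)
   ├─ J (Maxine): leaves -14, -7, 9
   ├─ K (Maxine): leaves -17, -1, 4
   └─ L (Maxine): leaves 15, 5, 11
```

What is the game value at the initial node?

C (Maxine): max(2, 0, -2) = 2
D (Maxine): max(0, 9, 1) = 9
E (Maxine): max(-2, 18, 8) = 18
B (Minnie): min(2, 9, 18) = 2
G (Maxine): max(13, -2, 1) = 13
H (Maxine): max(-2, 9, 7) = 9
F (Minnie): min(13, 9, 4) = 4
J (Maxine): max(-14, -7, 9) = 9
K (Maxine): max(-17, -1, 4) = 4
L (Maxine): max(15, 5, 11) = 15
I (Minnie): min(9, 4, 15) = 4
Root (Maxine): max(2, 4, 4) = 4

4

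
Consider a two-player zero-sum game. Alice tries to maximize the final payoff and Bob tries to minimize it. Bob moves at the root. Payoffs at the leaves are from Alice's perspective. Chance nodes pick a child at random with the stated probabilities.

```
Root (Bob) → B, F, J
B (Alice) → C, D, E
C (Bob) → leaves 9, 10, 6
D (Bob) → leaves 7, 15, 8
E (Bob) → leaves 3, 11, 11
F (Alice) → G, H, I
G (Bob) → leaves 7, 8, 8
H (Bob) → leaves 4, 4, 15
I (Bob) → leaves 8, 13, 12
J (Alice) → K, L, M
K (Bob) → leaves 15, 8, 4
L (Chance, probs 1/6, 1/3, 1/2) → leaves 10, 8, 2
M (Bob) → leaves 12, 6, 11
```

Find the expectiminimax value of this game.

C (Bob): min(9, 10, 6) = 6
D (Bob): min(7, 15, 8) = 7
E (Bob): min(3, 11, 11) = 3
B (Alice): max(6, 7, 3) = 7
G (Bob): min(7, 8, 8) = 7
H (Bob): min(4, 4, 15) = 4
I (Bob): min(8, 13, 12) = 8
F (Alice): max(7, 4, 8) = 8
K (Bob): min(15, 8, 4) = 4
L (Chance): 1/6·10 + 1/3·8 + 1/2·2 = 5.33
M (Bob): min(12, 6, 11) = 6
J (Alice): max(4, 5.33, 6) = 6
Root (Bob): min(7, 8, 6) = 6

6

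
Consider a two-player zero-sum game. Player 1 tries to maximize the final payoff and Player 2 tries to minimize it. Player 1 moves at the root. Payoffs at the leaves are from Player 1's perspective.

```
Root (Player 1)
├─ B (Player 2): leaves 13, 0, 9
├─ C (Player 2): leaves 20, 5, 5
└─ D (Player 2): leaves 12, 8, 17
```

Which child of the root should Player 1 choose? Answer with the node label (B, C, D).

B (Player 2): min(13, 0, 9) = 0
C (Player 2): min(20, 5, 5) = 5
D (Player 2): min(12, 8, 17) = 8
Root (Player 1): max(0, 5, 8) = 8
Player 1 picks the child with the highest value: D (value 8).

D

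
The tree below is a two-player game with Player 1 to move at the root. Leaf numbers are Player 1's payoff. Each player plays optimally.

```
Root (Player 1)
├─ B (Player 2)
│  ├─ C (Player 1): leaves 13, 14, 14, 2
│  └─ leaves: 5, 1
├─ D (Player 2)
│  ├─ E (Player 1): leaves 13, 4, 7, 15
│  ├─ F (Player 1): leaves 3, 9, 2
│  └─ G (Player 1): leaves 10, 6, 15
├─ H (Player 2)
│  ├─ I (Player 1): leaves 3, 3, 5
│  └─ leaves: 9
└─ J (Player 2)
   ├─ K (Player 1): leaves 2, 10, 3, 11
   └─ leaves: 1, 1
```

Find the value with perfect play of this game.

C (Player 1): max(13, 14, 14, 2) = 14
B (Player 2): min(14, 5, 1) = 1
E (Player 1): max(13, 4, 7, 15) = 15
F (Player 1): max(3, 9, 2) = 9
G (Player 1): max(10, 6, 15) = 15
D (Player 2): min(15, 9, 15) = 9
I (Player 1): max(3, 3, 5) = 5
H (Player 2): min(5, 9) = 5
K (Player 1): max(2, 10, 3, 11) = 11
J (Player 2): min(11, 1, 1) = 1
Root (Player 1): max(1, 9, 5, 1) = 9

9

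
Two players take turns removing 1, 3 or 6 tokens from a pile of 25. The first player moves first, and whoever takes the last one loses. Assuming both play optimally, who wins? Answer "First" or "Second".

First

Mark each pile size as W (mover wins) or L (mover loses):
i:   0  1  2  3  4  5  6  7  8  9 10 11 12 13 14 15 16 17 18 19 20 21 22 23 24 25
     W  L  W  L  W  L  W  W  W  W  L  W  L  W  L  W  W  W  W  L  W  L  W  L  W  W
Position 25 is W, so the first player wins.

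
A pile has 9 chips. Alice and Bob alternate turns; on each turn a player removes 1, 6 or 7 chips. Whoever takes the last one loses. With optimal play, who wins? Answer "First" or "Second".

i:   0  1  2  3  4  5  6  7  8  9
     W  L  W  L  W  L  W  W  W  W
Position 9 is W, so the first player wins.

First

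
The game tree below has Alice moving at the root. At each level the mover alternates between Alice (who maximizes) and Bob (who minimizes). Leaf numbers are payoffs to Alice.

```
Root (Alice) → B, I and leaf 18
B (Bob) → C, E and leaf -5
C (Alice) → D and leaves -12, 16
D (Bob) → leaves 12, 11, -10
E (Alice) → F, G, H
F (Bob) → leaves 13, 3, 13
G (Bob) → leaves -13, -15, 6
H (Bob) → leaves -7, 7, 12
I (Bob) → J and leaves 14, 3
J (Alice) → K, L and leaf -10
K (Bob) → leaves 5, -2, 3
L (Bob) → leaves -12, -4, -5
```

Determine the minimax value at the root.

D (Bob): min(12, 11, -10) = -10
C (Alice): max(-10, -12, 16) = 16
F (Bob): min(13, 3, 13) = 3
G (Bob): min(-13, -15, 6) = -15
H (Bob): min(-7, 7, 12) = -7
E (Alice): max(3, -15, -7) = 3
B (Bob): min(16, 3, -5) = -5
K (Bob): min(5, -2, 3) = -2
L (Bob): min(-12, -4, -5) = -12
J (Alice): max(-2, -12, -10) = -2
I (Bob): min(-2, 14, 3) = -2
Root (Alice): max(-5, -2, 18) = 18

18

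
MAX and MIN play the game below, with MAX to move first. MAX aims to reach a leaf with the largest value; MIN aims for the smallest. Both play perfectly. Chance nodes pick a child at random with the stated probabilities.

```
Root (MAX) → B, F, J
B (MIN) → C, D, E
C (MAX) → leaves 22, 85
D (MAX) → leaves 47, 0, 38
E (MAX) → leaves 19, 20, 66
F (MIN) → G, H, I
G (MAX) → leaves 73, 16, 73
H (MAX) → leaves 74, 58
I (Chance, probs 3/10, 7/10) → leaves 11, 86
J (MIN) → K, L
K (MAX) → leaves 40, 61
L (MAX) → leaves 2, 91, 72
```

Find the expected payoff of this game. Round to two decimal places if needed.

63.5

C (MAX): max(22, 85) = 85
D (MAX): max(47, 0, 38) = 47
E (MAX): max(19, 20, 66) = 66
B (MIN): min(85, 47, 66) = 47
G (MAX): max(73, 16, 73) = 73
H (MAX): max(74, 58) = 74
I (Chance): 3/10·11 + 7/10·86 = 63.5
F (MIN): min(73, 74, 63.5) = 63.5
K (MAX): max(40, 61) = 61
L (MAX): max(2, 91, 72) = 91
J (MIN): min(61, 91) = 61
Root (MAX): max(47, 63.5, 61) = 63.5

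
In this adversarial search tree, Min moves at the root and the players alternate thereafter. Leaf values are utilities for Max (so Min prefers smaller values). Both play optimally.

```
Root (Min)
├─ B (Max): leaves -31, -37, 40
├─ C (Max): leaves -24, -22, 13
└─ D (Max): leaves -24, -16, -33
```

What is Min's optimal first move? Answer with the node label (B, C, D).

D

B (Max): max(-31, -37, 40) = 40
C (Max): max(-24, -22, 13) = 13
D (Max): max(-24, -16, -33) = -16
Root (Min): min(40, 13, -16) = -16
Min picks the child with the lowest value: D (value -16).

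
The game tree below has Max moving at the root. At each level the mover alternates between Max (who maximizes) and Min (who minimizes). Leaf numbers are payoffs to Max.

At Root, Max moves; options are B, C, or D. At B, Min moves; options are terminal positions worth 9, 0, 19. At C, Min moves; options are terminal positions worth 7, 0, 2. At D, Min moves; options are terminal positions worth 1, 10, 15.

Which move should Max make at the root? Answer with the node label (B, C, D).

D

B (Min): min(9, 0, 19) = 0
C (Min): min(7, 0, 2) = 0
D (Min): min(1, 10, 15) = 1
Root (Max): max(0, 0, 1) = 1
Max picks the child with the highest value: D (value 1).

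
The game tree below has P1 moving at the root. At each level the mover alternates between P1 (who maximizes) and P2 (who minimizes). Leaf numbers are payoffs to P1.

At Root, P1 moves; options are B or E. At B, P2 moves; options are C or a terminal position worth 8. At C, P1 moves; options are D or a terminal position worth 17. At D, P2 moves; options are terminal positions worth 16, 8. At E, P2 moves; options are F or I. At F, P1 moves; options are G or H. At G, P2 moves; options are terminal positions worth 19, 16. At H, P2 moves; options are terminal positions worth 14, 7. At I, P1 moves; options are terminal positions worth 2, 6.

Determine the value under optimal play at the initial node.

D (P2): min(16, 8) = 8
C (P1): max(8, 17) = 17
B (P2): min(17, 8) = 8
G (P2): min(19, 16) = 16
H (P2): min(14, 7) = 7
F (P1): max(16, 7) = 16
I (P1): max(2, 6) = 6
E (P2): min(16, 6) = 6
Root (P1): max(8, 6) = 8

8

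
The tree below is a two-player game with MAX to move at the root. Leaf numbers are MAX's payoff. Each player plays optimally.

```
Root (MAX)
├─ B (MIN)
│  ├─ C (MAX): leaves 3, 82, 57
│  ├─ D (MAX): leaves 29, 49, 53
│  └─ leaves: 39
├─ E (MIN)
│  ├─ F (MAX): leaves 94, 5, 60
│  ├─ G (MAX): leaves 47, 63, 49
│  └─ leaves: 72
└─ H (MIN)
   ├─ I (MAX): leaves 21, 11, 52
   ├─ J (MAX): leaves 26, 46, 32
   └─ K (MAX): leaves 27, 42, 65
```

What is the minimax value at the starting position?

C (MAX): max(3, 82, 57) = 82
D (MAX): max(29, 49, 53) = 53
B (MIN): min(82, 53, 39) = 39
F (MAX): max(94, 5, 60) = 94
G (MAX): max(47, 63, 49) = 63
E (MIN): min(94, 63, 72) = 63
I (MAX): max(21, 11, 52) = 52
J (MAX): max(26, 46, 32) = 46
K (MAX): max(27, 42, 65) = 65
H (MIN): min(52, 46, 65) = 46
Root (MAX): max(39, 63, 46) = 63

63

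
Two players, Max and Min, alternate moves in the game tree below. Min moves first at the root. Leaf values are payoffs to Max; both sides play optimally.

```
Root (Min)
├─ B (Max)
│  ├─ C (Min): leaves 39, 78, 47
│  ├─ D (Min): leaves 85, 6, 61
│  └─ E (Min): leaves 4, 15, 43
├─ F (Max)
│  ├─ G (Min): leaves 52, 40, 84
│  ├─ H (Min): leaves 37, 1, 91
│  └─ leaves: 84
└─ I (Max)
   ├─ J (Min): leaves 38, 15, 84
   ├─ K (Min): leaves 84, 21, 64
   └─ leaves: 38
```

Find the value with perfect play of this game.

C (Min): min(39, 78, 47) = 39
D (Min): min(85, 6, 61) = 6
E (Min): min(4, 15, 43) = 4
B (Max): max(39, 6, 4) = 39
G (Min): min(52, 40, 84) = 40
H (Min): min(37, 1, 91) = 1
F (Max): max(40, 1, 84) = 84
J (Min): min(38, 15, 84) = 15
K (Min): min(84, 21, 64) = 21
I (Max): max(15, 21, 38) = 38
Root (Min): min(39, 84, 38) = 38

38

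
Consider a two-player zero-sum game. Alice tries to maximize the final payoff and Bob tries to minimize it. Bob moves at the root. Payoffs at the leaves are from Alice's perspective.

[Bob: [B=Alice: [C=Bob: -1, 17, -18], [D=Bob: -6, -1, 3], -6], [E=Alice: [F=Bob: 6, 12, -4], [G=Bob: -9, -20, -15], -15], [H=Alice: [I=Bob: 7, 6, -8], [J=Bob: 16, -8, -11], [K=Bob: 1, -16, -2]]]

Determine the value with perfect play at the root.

-8

C (Bob): min(-1, 17, -18) = -18
D (Bob): min(-6, -1, 3) = -6
B (Alice): max(-18, -6, -6) = -6
F (Bob): min(6, 12, -4) = -4
G (Bob): min(-9, -20, -15) = -20
E (Alice): max(-4, -20, -15) = -4
I (Bob): min(7, 6, -8) = -8
J (Bob): min(16, -8, -11) = -11
K (Bob): min(1, -16, -2) = -16
H (Alice): max(-8, -11, -16) = -8
Root (Bob): min(-6, -4, -8) = -8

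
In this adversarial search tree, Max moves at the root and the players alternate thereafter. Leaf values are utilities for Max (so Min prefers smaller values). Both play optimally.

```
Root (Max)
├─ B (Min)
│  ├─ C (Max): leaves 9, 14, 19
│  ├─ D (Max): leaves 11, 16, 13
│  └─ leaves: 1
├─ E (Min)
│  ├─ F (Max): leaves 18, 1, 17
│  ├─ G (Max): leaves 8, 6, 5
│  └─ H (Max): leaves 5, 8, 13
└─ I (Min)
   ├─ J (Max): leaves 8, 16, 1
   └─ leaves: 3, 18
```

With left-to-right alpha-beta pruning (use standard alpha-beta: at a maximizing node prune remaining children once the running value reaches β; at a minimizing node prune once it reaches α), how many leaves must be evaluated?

19

C [α=-∞,β=+∞]: v=19
D [α=-∞,β=19]: v=16
B [α=-∞,β=+∞]: v=1
F [α=1,β=+∞]: v=18
G [α=1,β=18]: v=8
H [α=1,β=8]: v=8 after child 2 ≥ β → β-cutoff, skip 1
E [α=1,β=+∞]: v=8
J [α=8,β=+∞]: v=16
I [α=8,β=+∞]: v=3 after child 2 ≤ α → α-cutoff, skip 1
Root [α=-∞,β=+∞]: v=8
Leaves evaluated: 19 of 21.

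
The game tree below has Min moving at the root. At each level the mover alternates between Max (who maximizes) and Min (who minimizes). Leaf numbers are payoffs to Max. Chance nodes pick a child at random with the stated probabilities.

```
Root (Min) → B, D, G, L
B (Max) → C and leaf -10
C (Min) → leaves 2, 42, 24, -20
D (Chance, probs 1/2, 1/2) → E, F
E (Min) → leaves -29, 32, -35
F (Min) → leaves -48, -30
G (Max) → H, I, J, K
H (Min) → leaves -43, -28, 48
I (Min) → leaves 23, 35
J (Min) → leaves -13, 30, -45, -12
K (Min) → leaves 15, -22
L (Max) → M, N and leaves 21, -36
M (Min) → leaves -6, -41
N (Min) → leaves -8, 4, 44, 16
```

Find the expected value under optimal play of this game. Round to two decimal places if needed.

C (Min): min(2, 42, 24, -20) = -20
B (Max): max(-20, -10) = -10
E (Min): min(-29, 32, -35) = -35
F (Min): min(-48, -30) = -48
D (Chance): 1/2·-35 + 1/2·-48 = -41.5
H (Min): min(-43, -28, 48) = -43
I (Min): min(23, 35) = 23
J (Min): min(-13, 30, -45, -12) = -45
K (Min): min(15, -22) = -22
G (Max): max(-43, 23, -45, -22) = 23
M (Min): min(-6, -41) = -41
N (Min): min(-8, 4, 44, 16) = -8
L (Max): max(-41, -8, 21, -36) = 21
Root (Min): min(-10, -41.5, 23, 21) = -41.5

-41.5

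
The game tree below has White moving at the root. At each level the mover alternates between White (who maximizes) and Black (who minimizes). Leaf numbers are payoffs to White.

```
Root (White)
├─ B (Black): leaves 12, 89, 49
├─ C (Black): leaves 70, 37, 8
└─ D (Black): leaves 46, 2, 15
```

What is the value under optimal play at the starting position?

B (Black): min(12, 89, 49) = 12
C (Black): min(70, 37, 8) = 8
D (Black): min(46, 2, 15) = 2
Root (White): max(12, 8, 2) = 12

12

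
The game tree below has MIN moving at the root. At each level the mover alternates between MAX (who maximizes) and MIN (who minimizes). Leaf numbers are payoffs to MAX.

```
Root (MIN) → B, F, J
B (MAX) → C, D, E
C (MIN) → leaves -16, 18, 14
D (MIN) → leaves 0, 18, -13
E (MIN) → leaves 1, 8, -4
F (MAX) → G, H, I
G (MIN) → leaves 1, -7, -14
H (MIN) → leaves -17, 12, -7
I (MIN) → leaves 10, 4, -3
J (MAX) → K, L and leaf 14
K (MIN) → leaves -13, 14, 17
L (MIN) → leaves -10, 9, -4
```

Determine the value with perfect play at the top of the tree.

C (MIN): min(-16, 18, 14) = -16
D (MIN): min(0, 18, -13) = -13
E (MIN): min(1, 8, -4) = -4
B (MAX): max(-16, -13, -4) = -4
G (MIN): min(1, -7, -14) = -14
H (MIN): min(-17, 12, -7) = -17
I (MIN): min(10, 4, -3) = -3
F (MAX): max(-14, -17, -3) = -3
K (MIN): min(-13, 14, 17) = -13
L (MIN): min(-10, 9, -4) = -10
J (MAX): max(-13, -10, 14) = 14
Root (MIN): min(-4, -3, 14) = -4

-4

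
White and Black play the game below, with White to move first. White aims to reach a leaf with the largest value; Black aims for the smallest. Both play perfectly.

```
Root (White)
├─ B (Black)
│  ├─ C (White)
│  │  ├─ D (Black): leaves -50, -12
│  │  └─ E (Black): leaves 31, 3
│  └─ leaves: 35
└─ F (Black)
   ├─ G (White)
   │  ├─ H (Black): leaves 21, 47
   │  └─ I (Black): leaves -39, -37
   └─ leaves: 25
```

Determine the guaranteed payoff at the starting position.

D (Black): min(-50, -12) = -50
E (Black): min(31, 3) = 3
C (White): max(-50, 3) = 3
B (Black): min(3, 35) = 3
H (Black): min(21, 47) = 21
I (Black): min(-39, -37) = -39
G (White): max(21, -39) = 21
F (Black): min(21, 25) = 21
Root (White): max(3, 21) = 21

21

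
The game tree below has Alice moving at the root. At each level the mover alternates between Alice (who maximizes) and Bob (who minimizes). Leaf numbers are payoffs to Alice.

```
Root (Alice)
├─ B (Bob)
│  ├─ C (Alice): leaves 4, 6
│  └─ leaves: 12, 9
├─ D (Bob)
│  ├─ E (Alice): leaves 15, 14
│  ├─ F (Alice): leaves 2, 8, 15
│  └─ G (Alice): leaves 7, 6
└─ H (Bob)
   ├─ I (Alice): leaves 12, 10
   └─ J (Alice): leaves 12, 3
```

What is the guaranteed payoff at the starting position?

12

C (Alice): max(4, 6) = 6
B (Bob): min(6, 12, 9) = 6
E (Alice): max(15, 14) = 15
F (Alice): max(2, 8, 15) = 15
G (Alice): max(7, 6) = 7
D (Bob): min(15, 15, 7) = 7
I (Alice): max(12, 10) = 12
J (Alice): max(12, 3) = 12
H (Bob): min(12, 12) = 12
Root (Alice): max(6, 7, 12) = 12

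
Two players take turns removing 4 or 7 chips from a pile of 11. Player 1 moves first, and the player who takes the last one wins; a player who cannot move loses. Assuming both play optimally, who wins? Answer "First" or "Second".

W/L table (W = player to move can force a win):
i:   0  1  2  3  4  5  6  7  8  9 10 11
     L  L  L  L  W  W  W  W  W  W  W  L
Position 11 is L, so the second player wins.

Second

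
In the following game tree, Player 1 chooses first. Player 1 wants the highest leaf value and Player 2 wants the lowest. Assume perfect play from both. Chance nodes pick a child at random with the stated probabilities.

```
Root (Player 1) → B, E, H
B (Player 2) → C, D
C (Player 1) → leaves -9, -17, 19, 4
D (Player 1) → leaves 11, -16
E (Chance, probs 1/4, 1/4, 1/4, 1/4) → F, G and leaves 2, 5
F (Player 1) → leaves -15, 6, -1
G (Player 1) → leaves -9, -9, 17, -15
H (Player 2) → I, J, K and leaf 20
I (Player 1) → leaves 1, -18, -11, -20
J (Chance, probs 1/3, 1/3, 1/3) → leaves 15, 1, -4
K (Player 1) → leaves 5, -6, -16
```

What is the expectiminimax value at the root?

11

C (Player 1): max(-9, -17, 19, 4) = 19
D (Player 1): max(11, -16) = 11
B (Player 2): min(19, 11) = 11
F (Player 1): max(-15, 6, -1) = 6
G (Player 1): max(-9, -9, 17, -15) = 17
E (Chance): 1/4·6 + 1/4·17 + 1/4·2 + 1/4·5 = 7.5
I (Player 1): max(1, -18, -11, -20) = 1
J (Chance): 1/3·15 + 1/3·1 + 1/3·-4 = 4
K (Player 1): max(5, -6, -16) = 5
H (Player 2): min(1, 4, 5, 20) = 1
Root (Player 1): max(11, 7.5, 1) = 11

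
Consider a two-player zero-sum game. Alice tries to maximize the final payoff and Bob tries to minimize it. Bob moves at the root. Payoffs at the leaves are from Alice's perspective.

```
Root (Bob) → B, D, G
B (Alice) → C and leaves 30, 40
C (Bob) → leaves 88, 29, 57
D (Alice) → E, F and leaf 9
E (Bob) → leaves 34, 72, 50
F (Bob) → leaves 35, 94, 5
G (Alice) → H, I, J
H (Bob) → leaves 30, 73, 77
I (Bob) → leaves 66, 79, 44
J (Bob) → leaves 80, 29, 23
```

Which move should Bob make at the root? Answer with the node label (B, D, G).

D

C (Bob): min(88, 29, 57) = 29
B (Alice): max(29, 30, 40) = 40
E (Bob): min(34, 72, 50) = 34
F (Bob): min(35, 94, 5) = 5
D (Alice): max(34, 5, 9) = 34
H (Bob): min(30, 73, 77) = 30
I (Bob): min(66, 79, 44) = 44
J (Bob): min(80, 29, 23) = 23
G (Alice): max(30, 44, 23) = 44
Root (Bob): min(40, 34, 44) = 34
Bob picks the child with the lowest value: D (value 34).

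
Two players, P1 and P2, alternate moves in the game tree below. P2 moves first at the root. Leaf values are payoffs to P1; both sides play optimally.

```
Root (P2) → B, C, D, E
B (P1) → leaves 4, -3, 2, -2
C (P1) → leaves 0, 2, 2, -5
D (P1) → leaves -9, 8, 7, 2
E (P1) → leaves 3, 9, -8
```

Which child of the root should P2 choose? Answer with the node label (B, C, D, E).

C

B (P1): max(4, -3, 2, -2) = 4
C (P1): max(0, 2, 2, -5) = 2
D (P1): max(-9, 8, 7, 2) = 8
E (P1): max(3, 9, -8) = 9
Root (P2): min(4, 2, 8, 9) = 2
P2 picks the child with the lowest value: C (value 2).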